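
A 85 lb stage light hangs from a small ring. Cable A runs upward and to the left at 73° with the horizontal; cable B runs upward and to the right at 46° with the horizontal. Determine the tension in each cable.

ΣF_x = 0: −T_A·cos73° + T_B·cos46° = 0 → T_B = 0.420886·T_A.
ΣF_y = 0: T_A·sin73° + T_B·sin46° = 85.
Substitute: T_A·(0.956305 + 0.420886·0.71934) = 85 → T_A = 67.5104 ≈ 67.51 lb.
Then T_B = 0.420886 × 67.5104 = 28.41 lb.

T_A = 67.51 lb, T_B = 28.41 lb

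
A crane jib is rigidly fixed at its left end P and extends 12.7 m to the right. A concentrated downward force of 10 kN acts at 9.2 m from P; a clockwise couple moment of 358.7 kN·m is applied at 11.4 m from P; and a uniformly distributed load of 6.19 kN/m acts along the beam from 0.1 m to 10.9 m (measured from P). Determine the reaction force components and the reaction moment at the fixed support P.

P_x = 0, P_y = 76.85 kN, M_P = 818.4 kN·m

Resultant of the distributed load: 6.19 × 10.8 = 66.852 kN at 5.5 m from P.
ΣF_x = 0: P_x = 0.
ΣF_y = 0: P_y − 10 − 6.19·10.8 = 0 → P_y = 76.85 kN.
ΣM about P: M_P − 10·9.2 − 358.7 − (6.19·10.8)·5.5 = 0 → M_P = 818.4 kN·m.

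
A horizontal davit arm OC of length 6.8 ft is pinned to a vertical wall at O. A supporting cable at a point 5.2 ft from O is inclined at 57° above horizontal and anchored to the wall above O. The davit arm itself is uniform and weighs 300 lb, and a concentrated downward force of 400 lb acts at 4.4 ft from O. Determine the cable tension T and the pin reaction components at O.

T = 637.5 lb, O_x = 347.2 lb, O_y = 165.4 lb

ΣM about O: T·sin57°·5.2 − 300·3.4 − 400·4.4 = 0 → T = 2780/(5.2·0.838671) = 637.455 ≈ 637.5 lb.
ΣF_x = 0: O_x − T·cos57° = 0 → O_x = 637.455 × 0.544639 = 347.2 lb.
ΣF_y = 0: O_y + T·sin57° − 300 − 400 = 0 → O_y = 700 − 637.455 × 0.838671 = 165.4 lb.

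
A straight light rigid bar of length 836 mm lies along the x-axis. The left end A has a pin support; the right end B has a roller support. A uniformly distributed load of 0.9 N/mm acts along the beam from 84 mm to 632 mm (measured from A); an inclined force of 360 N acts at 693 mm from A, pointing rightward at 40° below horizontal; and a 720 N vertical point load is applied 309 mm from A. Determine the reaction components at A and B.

Resultant of the distributed load: 0.9 × 548 = 493.2 N at 358 mm from A.
Moments about A: B_y·836 − (0.9·548)·358 − 360·sin40°·693 − 720·309 = 0 → B_y = 559408/836 = 669.148 ≈ 669.1 N.
ΣF_y = 0: A_y + 669.148 − 0.9·548 − 360·sin40° − 720 = 0 → A_y = 775.5 N.
ΣF_x = 0: A_x + 360·cos40° = 0 → A_x = -275.8 N.

A_x = -275.8 N, A_y = 775.5 N, B_y = 669.1 N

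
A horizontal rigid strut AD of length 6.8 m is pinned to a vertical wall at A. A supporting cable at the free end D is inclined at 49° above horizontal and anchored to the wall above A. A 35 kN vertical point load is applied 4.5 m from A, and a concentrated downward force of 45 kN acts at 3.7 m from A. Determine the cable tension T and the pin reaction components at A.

T = 63.13 kN, A_x = 41.42 kN, A_y = 32.35 kN

ΣM about A: T·sin49°·6.8 − 35·4.5 − 45·3.7 = 0 → T = 324/(6.8·0.75471) = 63.1329 ≈ 63.13 kN.
ΣF_x = 0: A_x − T·cos49° = 0 → A_x = 63.1329 × 0.656059 = 41.42 kN.
ΣF_y = 0: A_y + T·sin49° − 35 − 45 = 0 → A_y = 80 − 63.1329 × 0.75471 = 32.35 kN.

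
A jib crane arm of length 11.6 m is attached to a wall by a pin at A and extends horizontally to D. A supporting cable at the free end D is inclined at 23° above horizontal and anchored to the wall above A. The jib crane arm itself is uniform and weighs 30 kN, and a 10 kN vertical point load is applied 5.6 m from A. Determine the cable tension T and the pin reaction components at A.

T = 50.74 kN, A_x = 46.71 kN, A_y = 20.17 kN

ΣM about A: T·sin23°·11.6 − 30·5.8 − 10·5.6 = 0 → T = 230/(11.6·0.390731) = 50.7449 ≈ 50.74 kN.
ΣF_x = 0: A_x − T·cos23° = 0 → A_x = 50.7449 × 0.920505 = 46.71 kN.
ΣF_y = 0: A_y + T·sin23° − 30 − 10 = 0 → A_y = 40 − 50.7449 × 0.390731 = 20.17 kN.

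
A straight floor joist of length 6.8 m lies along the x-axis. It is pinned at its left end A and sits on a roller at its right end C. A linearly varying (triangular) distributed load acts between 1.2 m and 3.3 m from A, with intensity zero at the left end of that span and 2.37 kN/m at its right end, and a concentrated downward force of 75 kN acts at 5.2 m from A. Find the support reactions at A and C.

Resultant of the triangular load: ½ × 2.37 × 2.1 = 2.4885 kN, acting at 2.6 m from A (one-third of the span from the peak).
Taking moments about A: C_y·6.8 − (½·2.37·2.1)·2.6 − 75·5.2 = 0 → C_y = 396.4701/6.8 = 58.3044 ≈ 58.30 kN.
ΣF_y = 0: A_y + 58.3044 − ½·2.37·2.1 − 75 = 0 → A_y = 19.18 kN.
ΣF_x = 0: no horizontal applied forces, so A_x = 0.

A_x = 0, A_y = 19.18 kN, C_y = 58.30 kN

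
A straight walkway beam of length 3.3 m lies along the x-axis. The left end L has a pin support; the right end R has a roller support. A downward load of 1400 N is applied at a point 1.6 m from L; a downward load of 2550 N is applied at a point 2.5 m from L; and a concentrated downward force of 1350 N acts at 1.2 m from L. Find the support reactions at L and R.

L_x = 0, L_y = 2198 N, R_y = 3102 N

ΣM about L: R_y·3.3 − 1400·1.6 − 2550·2.5 − 1350·1.2 = 0 → R_y = 10235/3.3 = 3101.52 ≈ 3102 N.
ΣF_y = 0: L_y + 3101.52 − 1400 − 2550 − 1350 = 0 → L_y = 2198 N.
ΣF_x = 0: no horizontal applied forces, so L_x = 0.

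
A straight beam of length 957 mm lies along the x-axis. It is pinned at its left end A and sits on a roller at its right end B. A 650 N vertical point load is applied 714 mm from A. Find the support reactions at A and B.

A_x = 0, A_y = 165.0 N, B_y = 485.0 N

Moments about A: B_y·957 − 650·714 = 0 → B_y = 464100/957 = 484.953 ≈ 485.0 N.
ΣF_y = 0: A_y + 484.953 − 650 = 0 → A_y = 165.0 N.
ΣF_x = 0: no horizontal applied forces, so A_x = 0.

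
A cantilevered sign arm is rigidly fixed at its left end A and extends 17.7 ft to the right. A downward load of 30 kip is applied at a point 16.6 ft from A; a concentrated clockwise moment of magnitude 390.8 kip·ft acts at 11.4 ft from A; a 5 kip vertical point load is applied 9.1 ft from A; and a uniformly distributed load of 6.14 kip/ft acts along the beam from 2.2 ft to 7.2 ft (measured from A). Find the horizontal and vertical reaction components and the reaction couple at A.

A_x = 0, A_y = 65.70 kip, M_A = 1079 kip·ft

Resultant of the distributed load: 6.14 × 5 = 30.7 kip at 4.7 ft from A.
ΣF_x = 0: A_x = 0.
ΣF_y = 0: A_y − 30 − 5 − 6.14·5 = 0 → A_y = 65.70 kip.
ΣM about A: M_A − 30·16.6 − 390.8 − 5·9.1 − (6.14·5)·4.7 = 0 → M_A = 1079 kip·ft.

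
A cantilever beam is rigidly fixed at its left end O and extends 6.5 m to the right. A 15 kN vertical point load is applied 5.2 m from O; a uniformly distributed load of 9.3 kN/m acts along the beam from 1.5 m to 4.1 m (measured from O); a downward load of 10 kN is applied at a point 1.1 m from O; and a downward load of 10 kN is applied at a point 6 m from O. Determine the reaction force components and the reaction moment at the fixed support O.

Resultant of the distributed load: 9.3 × 2.6 = 24.18 kN at 2.8 m from O.
ΣF_x = 0: O_x = 0.
ΣF_y = 0: O_y − 15 − 9.3·2.6 − 10 − 10 = 0 → O_y = 59.18 kN.
ΣM about O: M_O − 15·5.2 − (9.3·2.6)·2.8 − 10·1.1 − 10·6 = 0 → M_O = 216.7 kN·m.

O_x = 0, O_y = 59.18 kN, M_O = 216.7 kN·m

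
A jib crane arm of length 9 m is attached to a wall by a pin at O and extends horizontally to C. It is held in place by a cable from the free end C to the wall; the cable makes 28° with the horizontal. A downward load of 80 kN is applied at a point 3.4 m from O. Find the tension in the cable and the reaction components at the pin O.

T = 64.37 kN, O_x = 56.84 kN, O_y = 49.78 kN

ΣM about O: T·sin28°·9 − 80·3.4 = 0 → T = 272/(9·0.469472) = 64.3749 ≈ 64.37 kN.
ΣF_x = 0: O_x − T·cos28° = 0 → O_x = 64.3749 × 0.882948 = 56.84 kN.
ΣF_y = 0: O_y + T·sin28° − 80 = 0 → O_y = 80 − 64.3749 × 0.469472 = 49.78 kN.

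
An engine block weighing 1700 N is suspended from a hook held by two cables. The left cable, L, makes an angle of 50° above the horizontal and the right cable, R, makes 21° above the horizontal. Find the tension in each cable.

ΣF_x = 0: −T_L·cos50° + T_R·cos21° = 0 → T_R = 0.688519·T_L.
ΣF_y = 0: T_L·sin50° + T_R·sin21° = 1700.
Substitute: T_L·(0.766044 + 0.688519·0.358368) = 1700 → T_L = 1678.54 ≈ 1679 N.
Then T_R = 0.688519 × 1678.54 = 1156 N.

T_L = 1679 N, T_R = 1156 N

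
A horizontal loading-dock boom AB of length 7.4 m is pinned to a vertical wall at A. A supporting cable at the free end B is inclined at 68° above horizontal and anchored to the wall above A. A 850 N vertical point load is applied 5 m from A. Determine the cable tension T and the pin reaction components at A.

T = 619.4 N, A_x = 232.0 N, A_y = 275.7 N

ΣM about A: T·sin68°·7.4 − 850·5 = 0 → T = 4250/(7.4·0.927184) = 619.429 ≈ 619.4 N.
ΣF_x = 0: A_x − T·cos68° = 0 → A_x = 619.429 × 0.374607 = 232.0 N.
ΣF_y = 0: A_y + T·sin68° − 850 = 0 → A_y = 850 − 619.429 × 0.927184 = 275.7 N.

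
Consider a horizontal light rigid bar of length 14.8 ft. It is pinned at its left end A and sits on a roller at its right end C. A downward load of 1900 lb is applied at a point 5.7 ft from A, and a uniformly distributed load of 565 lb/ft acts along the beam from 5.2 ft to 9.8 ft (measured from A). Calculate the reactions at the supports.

A_x = 0, A_y = 2450 lb, C_y = 2049 lb

Resultant of the distributed load: 565 × 4.6 = 2599 lb at 7.5 ft from A.
Moments about A: C_y·14.8 − 1900·5.7 − (565·4.6)·7.5 = 0 → C_y = 30322.5/14.8 = 2048.82 ≈ 2049 lb.
ΣF_y = 0: A_y + 2048.82 − 1900 − 565·4.6 = 0 → A_y = 2450 lb.
ΣF_x = 0: no horizontal applied forces, so A_x = 0.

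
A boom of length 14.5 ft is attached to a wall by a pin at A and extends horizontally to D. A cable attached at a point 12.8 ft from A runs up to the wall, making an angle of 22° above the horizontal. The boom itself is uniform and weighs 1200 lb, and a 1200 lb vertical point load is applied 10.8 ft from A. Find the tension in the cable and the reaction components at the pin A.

ΣM about A: T·sin22°·12.8 − 1200·7.25 − 1200·10.8 = 0 → T = 21660/(12.8·0.374607) = 4517.23 ≈ 4517 lb.
ΣF_x = 0: A_x − T·cos22° = 0 → A_x = 4517.23 × 0.927184 = 4188 lb.
ΣF_y = 0: A_y + T·sin22° − 1200 − 1200 = 0 → A_y = 2400 − 4517.23 × 0.374607 = 707.8 lb.

T = 4517 lb, A_x = 4188 lb, A_y = 707.8 lb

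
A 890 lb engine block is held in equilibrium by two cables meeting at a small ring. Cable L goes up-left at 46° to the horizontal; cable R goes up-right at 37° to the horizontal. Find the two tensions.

ΣF_x = 0: −T_L·cos46° + T_R·cos37° = 0 → T_R = 0.869807·T_L.
ΣF_y = 0: T_L·sin46° + T_R·sin37° = 890.
Substitute: T_L·(0.71934 + 0.869807·0.601815) = 890 → T_L = 716.123 ≈ 716.1 lb.
Then T_R = 0.869807 × 716.123 = 622.9 lb.

T_L = 716.1 lb, T_R = 622.9 lb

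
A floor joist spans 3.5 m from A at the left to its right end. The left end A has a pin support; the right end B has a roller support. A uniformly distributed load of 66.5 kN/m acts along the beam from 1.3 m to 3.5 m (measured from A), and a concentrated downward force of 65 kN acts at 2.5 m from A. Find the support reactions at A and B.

A_x = 0, A_y = 64.55 kN, B_y = 146.7 kN

Resultant of the distributed load: 66.5 × 2.2 = 146.3 kN at 2.4 m from A.
ΣM about A: B_y·3.5 − (66.5·2.2)·2.4 − 65·2.5 = 0 → B_y = 513.62/3.5 = 146.749 ≈ 146.7 kN.
ΣF_y = 0: A_y + 146.749 − 66.5·2.2 − 65 = 0 → A_y = 64.55 kN.
ΣF_x = 0: no horizontal applied forces, so A_x = 0.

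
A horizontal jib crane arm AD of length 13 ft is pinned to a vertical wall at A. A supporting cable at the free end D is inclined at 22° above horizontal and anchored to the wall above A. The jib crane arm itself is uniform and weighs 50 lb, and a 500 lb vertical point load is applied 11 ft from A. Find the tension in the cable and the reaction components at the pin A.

T = 1196 lb, A_x = 1109 lb, A_y = 101.9 lb

ΣM about A: T·sin22°·13 − 50·6.5 − 500·11 = 0 → T = 5825/(13·0.374607) = 1196.13 ≈ 1196 lb.
ΣF_x = 0: A_x − T·cos22° = 0 → A_x = 1196.13 × 0.927184 = 1109 lb.
ΣF_y = 0: A_y + T·sin22° − 50 − 500 = 0 → A_y = 550 − 1196.13 × 0.374607 = 101.9 lb.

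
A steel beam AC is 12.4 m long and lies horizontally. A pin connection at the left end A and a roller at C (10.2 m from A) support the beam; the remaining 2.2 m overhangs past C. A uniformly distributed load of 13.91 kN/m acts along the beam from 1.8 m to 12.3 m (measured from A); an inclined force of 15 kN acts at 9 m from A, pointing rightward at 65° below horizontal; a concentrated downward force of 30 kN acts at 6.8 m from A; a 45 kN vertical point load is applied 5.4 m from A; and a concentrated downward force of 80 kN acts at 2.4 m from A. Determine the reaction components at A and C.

Resultant of the distributed load: 13.91 × 10.5 = 146.055 kN at 7.05 m from A.
Moments about A: C_y·10.2 − (13.91·10.5)·7.05 − 15·sin65°·9 − 30·6.8 − 45·5.4 − 80·2.4 = 0 → C_y = 1791.04/10.2 = 175.592 ≈ 175.6 kN.
ΣF_y = 0: A_y + 175.592 − 13.91·10.5 − 15·sin65° − 30 − 45 − 80 = 0 → A_y = 139.1 kN.
ΣF_x = 0: A_x + 15·cos65° = 0 → A_x = -6.339 kN.

A_x = -6.339 kN, A_y = 139.1 kN, C_y = 175.6 kN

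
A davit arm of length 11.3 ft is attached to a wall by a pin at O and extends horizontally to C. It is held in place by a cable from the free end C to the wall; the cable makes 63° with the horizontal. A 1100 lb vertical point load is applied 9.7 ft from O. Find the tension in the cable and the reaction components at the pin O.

T = 1060 lb, O_x = 481.1 lb, O_y = 155.8 lb

ΣM about O: T·sin63°·11.3 − 1100·9.7 = 0 → T = 10670/(11.3·0.891007) = 1059.75 ≈ 1060 lb.
ΣF_x = 0: O_x − T·cos63° = 0 → O_x = 1059.75 × 0.45399 = 481.1 lb.
ΣF_y = 0: O_y + T·sin63° − 1100 = 0 → O_y = 1100 − 1059.75 × 0.891007 = 155.8 lb.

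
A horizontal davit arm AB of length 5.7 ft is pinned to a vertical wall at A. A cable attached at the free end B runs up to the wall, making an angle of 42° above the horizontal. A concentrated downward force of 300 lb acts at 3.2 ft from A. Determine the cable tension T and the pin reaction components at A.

T = 251.7 lb, A_x = 187.1 lb, A_y = 131.6 lb

ΣM about A: T·sin42°·5.7 − 300·3.2 = 0 → T = 960/(5.7·0.669131) = 251.701 ≈ 251.7 lb.
ΣF_x = 0: A_x − T·cos42° = 0 → A_x = 251.701 × 0.743145 = 187.1 lb.
ΣF_y = 0: A_y + T·sin42° − 300 = 0 → A_y = 300 − 251.701 × 0.669131 = 131.6 lb.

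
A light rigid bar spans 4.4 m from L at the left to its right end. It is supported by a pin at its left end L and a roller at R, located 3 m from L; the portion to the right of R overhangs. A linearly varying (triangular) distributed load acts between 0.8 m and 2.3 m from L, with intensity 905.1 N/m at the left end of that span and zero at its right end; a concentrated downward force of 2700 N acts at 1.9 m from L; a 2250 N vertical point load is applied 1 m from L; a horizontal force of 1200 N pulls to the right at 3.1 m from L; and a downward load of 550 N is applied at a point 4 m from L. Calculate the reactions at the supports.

Resultant of the triangular load: ½ × 905.1 × 1.5 = 678.825 N, acting at 1.3 m from L (one-third of the span from the peak).
Taking moments about L: R_y·3 − (½·905.1·1.5)·1.3 − 2700·1.9 − 2250·1 − 550·4 = 0 → R_y = 10462.4725/3 = 3487.49 ≈ 3487 N.
ΣF_y = 0: L_y + 3487.49 − ½·905.1·1.5 − 2700 − 2250 − 550 = 0 → L_y = 2691 N.
ΣF_x = 0: L_x + 1200 = 0 → L_x = -1200 N.

L_x = -1200 N, L_y = 2691 N, R_y = 3487 N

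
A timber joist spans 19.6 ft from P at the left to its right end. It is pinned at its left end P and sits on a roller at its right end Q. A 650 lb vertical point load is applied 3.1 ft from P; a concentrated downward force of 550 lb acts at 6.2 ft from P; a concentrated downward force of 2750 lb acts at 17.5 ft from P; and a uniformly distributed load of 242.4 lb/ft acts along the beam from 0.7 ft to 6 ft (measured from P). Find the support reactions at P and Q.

Resultant of the distributed load: 242.4 × 5.3 = 1284.72 lb at 3.35 ft from P.
ΣM about P: Q_y·19.6 − 650·3.1 − 550·6.2 − 2750·17.5 − (242.4·5.3)·3.35 = 0 → Q_y = 57853.812/19.6 = 2951.73 ≈ 2952 lb.
ΣF_y = 0: P_y + 2951.73 − 650 − 550 − 2750 − 242.4·5.3 = 0 → P_y = 2283 lb.
ΣF_x = 0: no horizontal applied forces, so P_x = 0.

P_x = 0, P_y = 2283 lb, Q_y = 2952 lb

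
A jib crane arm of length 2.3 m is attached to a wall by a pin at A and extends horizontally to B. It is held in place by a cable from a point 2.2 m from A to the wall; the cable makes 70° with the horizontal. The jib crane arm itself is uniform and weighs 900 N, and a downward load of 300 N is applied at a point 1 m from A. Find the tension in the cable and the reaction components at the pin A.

T = 645.8 N, A_x = 220.9 N, A_y = 593.2 N

ΣM about A: T·sin70°·2.2 − 900·1.15 − 300·1 = 0 → T = 1335/(2.2·0.939693) = 645.762 ≈ 645.8 N.
ΣF_x = 0: A_x − T·cos70° = 0 → A_x = 645.762 × 0.34202 = 220.9 N.
ΣF_y = 0: A_y + T·sin70° − 900 − 300 = 0 → A_y = 1200 − 645.762 × 0.939693 = 593.2 N.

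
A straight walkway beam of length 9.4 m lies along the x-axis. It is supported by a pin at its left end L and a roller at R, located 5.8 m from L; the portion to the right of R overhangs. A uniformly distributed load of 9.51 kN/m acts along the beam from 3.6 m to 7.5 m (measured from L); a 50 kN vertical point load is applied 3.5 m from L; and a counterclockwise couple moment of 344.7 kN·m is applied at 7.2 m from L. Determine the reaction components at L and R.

L_x = 0, L_y = 80.86 kN, R_y = 6.232 kN

Resultant of the distributed load: 9.51 × 3.9 = 37.089 kN at 5.55 m from L.
Taking moments about L: R_y·5.8 − (9.51·3.9)·5.55 − 50·3.5 + 344.7 = 0 → R_y = 36.14395/5.8 = 6.23172 ≈ 6.232 kN.
ΣF_y = 0: L_y + 6.23172 − 9.51·3.9 − 50 = 0 → L_y = 80.86 kN.
ΣF_x = 0: no horizontal applied forces, so L_x = 0.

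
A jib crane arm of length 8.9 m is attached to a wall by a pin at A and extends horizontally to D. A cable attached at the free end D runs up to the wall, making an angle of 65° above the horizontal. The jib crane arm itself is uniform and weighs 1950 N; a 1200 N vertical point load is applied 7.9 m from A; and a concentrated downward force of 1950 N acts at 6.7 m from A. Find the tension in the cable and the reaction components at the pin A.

T = 3871 N, A_x = 1636 N, A_y = 1592 N

ΣM about A: T·sin65°·8.9 − 1950·4.45 − 1200·7.9 − 1950·6.7 = 0 → T = 31222.5/(8.9·0.906308) = 3870.81 ≈ 3871 N.
ΣF_x = 0: A_x − T·cos65° = 0 → A_x = 3870.81 × 0.422618 = 1636 N.
ΣF_y = 0: A_y + T·sin65° − 1950 − 1200 − 1950 = 0 → A_y = 5100 − 3870.81 × 0.906308 = 1592 N.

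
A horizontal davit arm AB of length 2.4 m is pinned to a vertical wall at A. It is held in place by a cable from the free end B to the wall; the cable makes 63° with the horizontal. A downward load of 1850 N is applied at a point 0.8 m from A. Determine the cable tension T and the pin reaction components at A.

T = 692.1 N, A_x = 314.2 N, A_y = 1233 N

ΣM about A: T·sin63°·2.4 − 1850·0.8 = 0 → T = 1480/(2.4·0.891007) = 692.101 ≈ 692.1 N.
ΣF_x = 0: A_x − T·cos63° = 0 → A_x = 692.101 × 0.45399 = 314.2 N.
ΣF_y = 0: A_y + T·sin63° − 1850 = 0 → A_y = 1850 − 692.101 × 0.891007 = 1233 N.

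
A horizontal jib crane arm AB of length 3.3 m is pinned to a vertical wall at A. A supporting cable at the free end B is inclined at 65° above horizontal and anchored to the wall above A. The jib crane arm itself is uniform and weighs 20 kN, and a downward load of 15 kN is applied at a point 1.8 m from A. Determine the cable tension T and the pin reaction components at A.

T = 20.06 kN, A_x = 8.478 kN, A_y = 16.82 kN

ΣM about A: T·sin65°·3.3 − 20·1.65 − 15·1.8 = 0 → T = 60/(3.3·0.906308) = 20.0614 ≈ 20.06 kN.
ΣF_x = 0: A_x − T·cos65° = 0 → A_x = 20.0614 × 0.422618 = 8.478 kN.
ΣF_y = 0: A_y + T·sin65° − 20 − 15 = 0 → A_y = 35 − 20.0614 × 0.906308 = 16.82 kN.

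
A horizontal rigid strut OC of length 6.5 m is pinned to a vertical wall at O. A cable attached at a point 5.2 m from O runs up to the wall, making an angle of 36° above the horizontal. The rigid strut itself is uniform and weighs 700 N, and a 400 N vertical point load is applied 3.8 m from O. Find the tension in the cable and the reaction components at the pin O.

ΣM about O: T·sin36°·5.2 − 700·3.25 − 400·3.8 = 0 → T = 3795/(5.2·0.587785) = 1241.62 ≈ 1242 N.
ΣF_x = 0: O_x − T·cos36° = 0 → O_x = 1241.62 × 0.809017 = 1004 N.
ΣF_y = 0: O_y + T·sin36° − 700 − 400 = 0 → O_y = 1100 − 1241.62 × 0.587785 = 370.2 N.

T = 1242 N, O_x = 1004 N, O_y = 370.2 N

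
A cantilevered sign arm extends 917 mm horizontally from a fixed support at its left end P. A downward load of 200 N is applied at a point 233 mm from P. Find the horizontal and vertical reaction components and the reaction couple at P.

P_x = 0, P_y = 200.0 N, M_P = 46600 N·mm

ΣF_x = 0: P_x = 0.
ΣF_y = 0: P_y − 200 = 0 → P_y = 200.0 N.
ΣM about P: M_P − 200·233 = 0 → M_P = 46600 N·mm.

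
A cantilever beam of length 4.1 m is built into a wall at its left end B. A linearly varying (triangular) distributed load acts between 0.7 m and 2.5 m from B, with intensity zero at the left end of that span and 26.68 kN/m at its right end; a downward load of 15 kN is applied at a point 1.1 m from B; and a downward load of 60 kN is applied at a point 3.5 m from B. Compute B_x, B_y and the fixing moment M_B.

B_x = 0, B_y = 99.01 kN, M_B = 272.1 kN·m

Resultant of the triangular load: ½ × 26.68 × 1.8 = 24.012 kN, acting at 1.9 m from B (one-third of the span from the peak).
ΣF_x = 0: B_x = 0.
ΣF_y = 0: B_y − ½·26.68·1.8 − 15 − 60 = 0 → B_y = 99.01 kN.
ΣM about B: M_B − (½·26.68·1.8)·1.9 − 15·1.1 − 60·3.5 = 0 → M_B = 272.1 kN·m.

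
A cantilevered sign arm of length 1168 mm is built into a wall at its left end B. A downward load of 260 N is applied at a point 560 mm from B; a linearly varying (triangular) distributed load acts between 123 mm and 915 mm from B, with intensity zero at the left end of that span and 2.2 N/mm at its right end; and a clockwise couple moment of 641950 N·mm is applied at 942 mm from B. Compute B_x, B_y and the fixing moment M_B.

Resultant of the triangular load: ½ × 2.2 × 792 = 871.2 N, acting at 651 mm from B (one-third of the span from the peak).
ΣF_x = 0: B_x = 0.
ΣF_y = 0: B_y − 260 − ½·2.2·792 = 0 → B_y = 1131 N.
ΣM about B: M_B − 260·560 − (½·2.2·792)·651 − 641950 = 0 → M_B = 1355000 N·mm.

B_x = 0, B_y = 1131 N, M_B = 1355000 N·mm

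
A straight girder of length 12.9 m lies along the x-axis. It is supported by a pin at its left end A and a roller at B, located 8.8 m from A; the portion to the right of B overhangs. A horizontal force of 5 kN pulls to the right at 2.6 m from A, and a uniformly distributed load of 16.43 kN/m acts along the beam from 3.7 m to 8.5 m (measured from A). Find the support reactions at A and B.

Resultant of the distributed load: 16.43 × 4.8 = 78.864 kN at 6.1 m from A.
Taking moments about A: B_y·8.8 − (16.43·4.8)·6.1 = 0 → B_y = 481.0704/8.8 = 54.6671 ≈ 54.67 kN.
ΣF_y = 0: A_y + 54.6671 − 16.43·4.8 = 0 → A_y = 24.20 kN.
ΣF_x = 0: A_x + 5 = 0 → A_x = -5.000 kN.

A_x = -5.000 kN, A_y = 24.20 kN, B_y = 54.67 kN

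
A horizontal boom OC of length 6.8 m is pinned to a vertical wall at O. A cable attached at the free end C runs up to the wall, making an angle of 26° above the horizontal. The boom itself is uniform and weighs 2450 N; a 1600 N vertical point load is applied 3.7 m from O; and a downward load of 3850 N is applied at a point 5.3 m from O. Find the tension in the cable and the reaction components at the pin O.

T = 11630 N, O_x = 10450 N, O_y = 2804 N

ΣM about O: T·sin26°·6.8 − 2450·3.4 − 1600·3.7 − 3850·5.3 = 0 → T = 34655/(6.8·0.438371) = 11625.6 ≈ 11630 N.
ΣF_x = 0: O_x − T·cos26° = 0 → O_x = 11625.6 × 0.898794 = 10450 N.
ΣF_y = 0: O_y + T·sin26° − 2450 − 1600 − 3850 = 0 → O_y = 7900 − 11625.6 × 0.438371 = 2804 N.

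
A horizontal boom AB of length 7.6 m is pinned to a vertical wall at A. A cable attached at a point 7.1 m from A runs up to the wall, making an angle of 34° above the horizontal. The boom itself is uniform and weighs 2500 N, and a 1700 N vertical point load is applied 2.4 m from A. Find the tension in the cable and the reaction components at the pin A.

ΣM about A: T·sin34°·7.1 − 2500·3.8 − 1700·2.4 = 0 → T = 13580/(7.1·0.559193) = 3420.42 ≈ 3420 N.
ΣF_x = 0: A_x − T·cos34° = 0 → A_x = 3420.42 × 0.829038 = 2836 N.
ΣF_y = 0: A_y + T·sin34° − 2500 − 1700 = 0 → A_y = 4200 − 3420.42 × 0.559193 = 2287 N.

T = 3420 N, A_x = 2836 N, A_y = 2287 N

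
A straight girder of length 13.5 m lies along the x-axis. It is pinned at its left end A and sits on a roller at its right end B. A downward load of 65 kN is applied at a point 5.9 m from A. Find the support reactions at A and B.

A_x = 0, A_y = 36.59 kN, B_y = 28.41 kN

ΣM about A: B_y·13.5 − 65·5.9 = 0 → B_y = 383.5/13.5 = 28.4074 ≈ 28.41 kN.
ΣF_y = 0: A_y + 28.4074 − 65 = 0 → A_y = 36.59 kN.
ΣF_x = 0: no horizontal applied forces, so A_x = 0.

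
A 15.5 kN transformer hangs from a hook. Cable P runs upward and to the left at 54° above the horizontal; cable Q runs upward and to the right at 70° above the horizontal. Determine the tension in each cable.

ΣF_x = 0: −T_P·cos54° + T_Q·cos70° = 0 → T_Q = 1.71857·T_P.
ΣF_y = 0: T_P·sin54° + T_Q·sin70° = 15.5.
Substitute: T_P·(0.809017 + 1.71857·0.939693) = 15.5 → T_P = 6.39453 ≈ 6.395 kN.
Then T_Q = 1.71857 × 6.39453 = 10.99 kN.

T_P = 6.395 kN, T_Q = 10.99 kN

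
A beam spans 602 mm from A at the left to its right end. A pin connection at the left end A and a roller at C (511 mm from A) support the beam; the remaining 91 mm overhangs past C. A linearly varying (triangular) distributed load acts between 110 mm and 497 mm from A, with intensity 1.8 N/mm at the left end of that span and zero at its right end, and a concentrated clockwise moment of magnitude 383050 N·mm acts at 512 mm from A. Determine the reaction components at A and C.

A_x = 0, A_y = -564.2 N, C_y = 912.5 N

Resultant of the triangular load: ½ × 1.8 × 387 = 348.3 N, acting at 239 mm from A (one-third of the span from the peak).
Moments about A: C_y·511 − (½·1.8·387)·239 − 383050 = 0 → C_y = 466293.7/511 = 912.512 ≈ 912.5 N.
ΣF_y = 0: A_y + 912.512 − ½·1.8·387 = 0 → A_y = -564.2 N.
ΣF_x = 0: no horizontal applied forces, so A_x = 0.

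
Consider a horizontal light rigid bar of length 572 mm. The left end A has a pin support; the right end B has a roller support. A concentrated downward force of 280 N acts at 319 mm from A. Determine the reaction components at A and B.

Taking moments about A: B_y·572 − 280·319 = 0 → B_y = 89320/572 = 156.154 ≈ 156.2 N.
ΣF_y = 0: A_y + 156.154 − 280 = 0 → A_y = 123.8 N.
ΣF_x = 0: no horizontal applied forces, so A_x = 0.

A_x = 0, A_y = 123.8 N, B_y = 156.2 N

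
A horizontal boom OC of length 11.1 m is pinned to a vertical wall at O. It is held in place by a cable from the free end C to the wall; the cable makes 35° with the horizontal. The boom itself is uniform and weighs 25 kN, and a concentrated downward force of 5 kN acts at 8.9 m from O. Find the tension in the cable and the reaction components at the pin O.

ΣM about O: T·sin35°·11.1 − 25·5.55 − 5·8.9 = 0 → T = 183.25/(11.1·0.573576) = 28.7826 ≈ 28.78 kN.
ΣF_x = 0: O_x − T·cos35° = 0 → O_x = 28.7826 × 0.819152 = 23.58 kN.
ΣF_y = 0: O_y + T·sin35° − 25 − 5 = 0 → O_y = 30 − 28.7826 × 0.573576 = 13.49 kN.

T = 28.78 kN, O_x = 23.58 kN, O_y = 13.49 kN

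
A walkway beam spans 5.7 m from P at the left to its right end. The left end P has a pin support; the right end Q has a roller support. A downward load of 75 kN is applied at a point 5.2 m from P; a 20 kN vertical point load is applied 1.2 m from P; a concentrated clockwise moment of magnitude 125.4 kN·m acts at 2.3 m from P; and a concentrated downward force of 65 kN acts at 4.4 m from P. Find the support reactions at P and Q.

Taking moments about P: Q_y·5.7 − 75·5.2 − 20·1.2 − 125.4 − 65·4.4 = 0 → Q_y = 825.4/5.7 = 144.807 ≈ 144.8 kN.
ΣF_y = 0: P_y + 144.807 − 75 − 20 − 65 = 0 → P_y = 15.19 kN.
ΣF_x = 0: no horizontal applied forces, so P_x = 0.

P_x = 0, P_y = 15.19 kN, Q_y = 144.8 kN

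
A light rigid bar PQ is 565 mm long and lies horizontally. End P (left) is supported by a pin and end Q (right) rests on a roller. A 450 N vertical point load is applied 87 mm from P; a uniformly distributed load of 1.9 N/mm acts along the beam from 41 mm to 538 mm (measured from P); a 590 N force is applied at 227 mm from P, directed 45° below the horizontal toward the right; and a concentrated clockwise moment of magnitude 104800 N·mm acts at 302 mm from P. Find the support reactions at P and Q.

Resultant of the distributed load: 1.9 × 497 = 944.3 N at 289.5 mm from P.
Taking moments about P: Q_y·565 − 450·87 − (1.9·497)·289.5 − 590·sin45°·227 − 104800 = 0 → Q_y = 512028/565 = 906.244 ≈ 906.2 N.
ΣF_y = 0: P_y + 906.244 − 450 − 1.9·497 − 590·sin45° = 0 → P_y = 905.2 N.
ΣF_x = 0: P_x + 590·cos45° = 0 → P_x = -417.2 N.

P_x = -417.2 N, P_y = 905.2 N, Q_y = 906.2 N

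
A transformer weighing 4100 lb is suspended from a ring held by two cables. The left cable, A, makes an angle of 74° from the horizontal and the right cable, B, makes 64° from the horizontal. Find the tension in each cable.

T_A = 2686 lb, T_B = 1689 lb

ΣF_x = 0: −T_A·cos74° + T_B·cos64° = 0 → T_B = 0.628776·T_A.
ΣF_y = 0: T_A·sin74° + T_B·sin64° = 4100.
Substitute: T_A·(0.961262 + 0.628776·0.898794) = 4100 → T_A = 2686.06 ≈ 2686 lb.
Then T_B = 0.628776 × 2686.06 = 1689 lb.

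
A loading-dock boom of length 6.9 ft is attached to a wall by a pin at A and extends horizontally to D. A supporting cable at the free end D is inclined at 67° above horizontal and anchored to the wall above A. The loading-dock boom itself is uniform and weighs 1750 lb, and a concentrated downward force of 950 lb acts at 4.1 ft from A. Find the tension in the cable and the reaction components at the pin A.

ΣM about A: T·sin67°·6.9 − 1750·3.45 − 950·4.1 = 0 → T = 9932.5/(6.9·0.920505) = 1563.81 ≈ 1564 lb.
ΣF_x = 0: A_x − T·cos67° = 0 → A_x = 1563.81 × 0.390731 = 611.0 lb.
ΣF_y = 0: A_y + T·sin67° − 1750 − 950 = 0 → A_y = 2700 − 1563.81 × 0.920505 = 1261 lb.

T = 1564 lb, A_x = 611.0 lb, A_y = 1261 lb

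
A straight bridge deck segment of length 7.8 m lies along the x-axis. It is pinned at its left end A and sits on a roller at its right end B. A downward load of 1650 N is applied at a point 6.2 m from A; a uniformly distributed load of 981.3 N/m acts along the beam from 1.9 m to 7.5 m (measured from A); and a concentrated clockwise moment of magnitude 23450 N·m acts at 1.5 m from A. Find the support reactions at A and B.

A_x = 0, A_y = -483.9 N, B_y = 7629 N

Resultant of the distributed load: 981.3 × 5.6 = 5495.28 N at 4.7 m from A.
ΣM about A: B_y·7.8 − 1650·6.2 − (981.3·5.6)·4.7 − 23450 = 0 → B_y = 59507.816/7.8 = 7629.21 ≈ 7629 N.
ΣF_y = 0: A_y + 7629.21 − 1650 − 981.3·5.6 = 0 → A_y = -483.9 N.
ΣF_x = 0: no horizontal applied forces, so A_x = 0.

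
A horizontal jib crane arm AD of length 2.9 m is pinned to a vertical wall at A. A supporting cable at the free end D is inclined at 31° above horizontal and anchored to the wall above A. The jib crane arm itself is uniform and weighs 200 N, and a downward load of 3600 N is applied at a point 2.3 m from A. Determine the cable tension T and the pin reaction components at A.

ΣM about A: T·sin31°·2.9 − 200·1.45 − 3600·2.3 = 0 → T = 8570/(2.9·0.515038) = 5737.78 ≈ 5738 N.
ΣF_x = 0: A_x − T·cos31° = 0 → A_x = 5737.78 × 0.857167 = 4918 N.
ΣF_y = 0: A_y + T·sin31° − 200 − 3600 = 0 → A_y = 3800 − 5737.78 × 0.515038 = 844.8 N.

T = 5738 N, A_x = 4918 N, A_y = 844.8 N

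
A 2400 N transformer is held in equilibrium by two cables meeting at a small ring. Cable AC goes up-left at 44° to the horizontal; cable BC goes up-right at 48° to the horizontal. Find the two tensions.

T_AC = 1607 N, T_BC = 1727 N

ΣF_x = 0: −T_AC·cos44° + T_BC·cos48° = 0 → T_BC = 1.07504·T_AC.
ΣF_y = 0: T_AC·sin44° + T_BC·sin48° = 2400.
Substitute: T_AC·(0.694658 + 1.07504·0.743145) = 2400 → T_AC = 1606.89 ≈ 1607 N.
Then T_BC = 1.07504 × 1606.89 = 1727 N.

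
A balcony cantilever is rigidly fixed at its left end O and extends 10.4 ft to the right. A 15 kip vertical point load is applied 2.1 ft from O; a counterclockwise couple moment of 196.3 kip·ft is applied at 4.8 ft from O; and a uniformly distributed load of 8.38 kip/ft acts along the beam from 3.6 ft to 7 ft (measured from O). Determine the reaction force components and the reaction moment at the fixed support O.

Resultant of the distributed load: 8.38 × 3.4 = 28.492 kip at 5.3 ft from O.
ΣF_x = 0: O_x = 0.
ΣF_y = 0: O_y − 15 − 8.38·3.4 = 0 → O_y = 43.49 kip.
ΣM about O: M_O − 15·2.1 + 196.3 − (8.38·3.4)·5.3 = 0 → M_O = -13.79 kip·ft.

O_x = 0, O_y = 43.49 kip, M_O = -13.79 kip·ft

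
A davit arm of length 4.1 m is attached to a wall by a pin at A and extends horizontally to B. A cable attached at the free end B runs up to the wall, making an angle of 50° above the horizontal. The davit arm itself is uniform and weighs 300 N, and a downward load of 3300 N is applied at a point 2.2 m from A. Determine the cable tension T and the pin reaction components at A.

T = 2507 N, A_x = 1612 N, A_y = 1679 N

ΣM about A: T·sin50°·4.1 − 300·2.05 − 3300·2.2 = 0 → T = 7875/(4.1·0.766044) = 2507.34 ≈ 2507 N.
ΣF_x = 0: A_x − T·cos50° = 0 → A_x = 2507.34 × 0.642788 = 1612 N.
ΣF_y = 0: A_y + T·sin50° − 300 − 3300 = 0 → A_y = 3600 − 2507.34 × 0.766044 = 1679 N.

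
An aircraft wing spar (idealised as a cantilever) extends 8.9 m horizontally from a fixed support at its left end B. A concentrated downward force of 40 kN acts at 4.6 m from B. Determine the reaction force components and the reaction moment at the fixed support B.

ΣF_x = 0: B_x = 0.
ΣF_y = 0: B_y − 40 = 0 → B_y = 40.00 kN.
ΣM about B: M_B − 40·4.6 = 0 → M_B = 184.0 kN·m.

B_x = 0, B_y = 40.00 kN, M_B = 184.0 kN·m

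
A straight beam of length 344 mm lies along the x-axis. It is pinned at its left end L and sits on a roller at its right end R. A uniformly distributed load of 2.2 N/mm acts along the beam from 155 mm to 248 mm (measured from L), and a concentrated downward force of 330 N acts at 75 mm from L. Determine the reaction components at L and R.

Resultant of the distributed load: 2.2 × 93 = 204.6 N at 201.5 mm from L.
Moments about L: R_y·344 − (2.2·93)·201.5 − 330·75 = 0 → R_y = 65976.9/344 = 191.793 ≈ 191.8 N.
ΣF_y = 0: L_y + 191.793 − 2.2·93 − 330 = 0 → L_y = 342.8 N.
ΣF_x = 0: no horizontal applied forces, so L_x = 0.

L_x = 0, L_y = 342.8 N, R_y = 191.8 N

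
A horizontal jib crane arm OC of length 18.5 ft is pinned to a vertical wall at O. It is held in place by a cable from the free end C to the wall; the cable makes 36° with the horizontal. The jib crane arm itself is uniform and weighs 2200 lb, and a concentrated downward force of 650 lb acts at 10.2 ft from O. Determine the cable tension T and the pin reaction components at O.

T = 2481 lb, O_x = 2007 lb, O_y = 1392 lb

ΣM about O: T·sin36°·18.5 − 2200·9.25 − 650·10.2 = 0 → T = 26980/(18.5·0.587785) = 2481.14 ≈ 2481 lb.
ΣF_x = 0: O_x − T·cos36° = 0 → O_x = 2481.14 × 0.809017 = 2007 lb.
ΣF_y = 0: O_y + T·sin36° − 2200 − 650 = 0 → O_y = 2850 − 2481.14 × 0.587785 = 1392 lb.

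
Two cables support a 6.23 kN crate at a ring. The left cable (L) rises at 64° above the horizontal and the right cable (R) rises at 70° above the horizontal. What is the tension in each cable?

ΣF_x = 0: −T_L·cos64° + T_R·cos70° = 0 → T_R = 1.28171·T_L.
ΣF_y = 0: T_L·sin64° + T_R·sin70° = 6.23.
Substitute: T_L·(0.898794 + 1.28171·0.939693) = 6.23 → T_L = 2.96214 ≈ 2.962 kN.
Then T_R = 1.28171 × 2.96214 = 3.797 kN.

T_L = 2.962 kN, T_R = 3.797 kN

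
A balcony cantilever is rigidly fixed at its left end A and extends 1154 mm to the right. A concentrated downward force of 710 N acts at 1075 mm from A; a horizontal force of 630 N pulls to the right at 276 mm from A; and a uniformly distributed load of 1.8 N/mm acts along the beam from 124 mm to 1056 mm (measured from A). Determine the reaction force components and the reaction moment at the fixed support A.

A_x = -630.0 N, A_y = 2388 N, M_A = 1753000 N·mm

Resultant of the distributed load: 1.8 × 932 = 1677.6 N at 590 mm from A.
ΣF_x = 0: A_x + 630 = 0 → A_x = -630.0 N.
ΣF_y = 0: A_y − 710 − 1.8·932 = 0 → A_y = 2388 N.
ΣM about A: M_A − 710·1075 − (1.8·932)·590 = 0 → M_A = 1753000 N·mm.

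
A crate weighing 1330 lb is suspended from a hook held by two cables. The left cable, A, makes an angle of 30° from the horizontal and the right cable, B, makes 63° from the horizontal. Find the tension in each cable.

T_A = 604.6 lb, T_B = 1153 lb

ΣF_x = 0: −T_A·cos30° + T_B·cos63° = 0 → T_B = 1.90758·T_A.
ΣF_y = 0: T_A·sin30° + T_B·sin63° = 1330.
Substitute: T_A·(0.5 + 1.90758·0.891007) = 1330 → T_A = 604.637 ≈ 604.6 lb.
Then T_B = 1.90758 × 604.637 = 1153 lb.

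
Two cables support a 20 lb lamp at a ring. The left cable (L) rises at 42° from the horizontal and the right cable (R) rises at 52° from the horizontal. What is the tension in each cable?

T_L = 12.34 lb, T_R = 14.90 lb

ΣF_x = 0: −T_L·cos42° + T_R·cos52° = 0 → T_R = 1.20707·T_L.
ΣF_y = 0: T_L·sin42° + T_R·sin52° = 20.
Substitute: T_L·(0.669131 + 1.20707·0.788011) = 20 → T_L = 12.3433 ≈ 12.34 lb.
Then T_R = 1.20707 × 12.3433 = 14.90 lb.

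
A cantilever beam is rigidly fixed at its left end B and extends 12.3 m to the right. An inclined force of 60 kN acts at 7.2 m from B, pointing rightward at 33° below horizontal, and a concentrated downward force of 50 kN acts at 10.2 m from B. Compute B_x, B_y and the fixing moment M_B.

ΣF_x = 0: B_x + 60·cos33° = 0 → B_x = -50.32 kN.
ΣF_y = 0: B_y − 60·sin33° − 50 = 0 → B_y = 82.68 kN.
ΣM about B: M_B − 60·sin33°·7.2 − 50·10.2 = 0 → M_B = 745.3 kN·m.

B_x = -50.32 kN, B_y = 82.68 kN, M_B = 745.3 kN·m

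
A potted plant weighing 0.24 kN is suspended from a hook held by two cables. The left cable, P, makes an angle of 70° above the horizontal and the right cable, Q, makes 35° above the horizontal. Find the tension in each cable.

ΣF_x = 0: −T_P·cos70° + T_Q·cos35° = 0 → T_Q = 0.417529·T_P.
ΣF_y = 0: T_P·sin70° + T_Q·sin35° = 0.24.
Substitute: T_P·(0.939693 + 0.417529·0.573576) = 0.24 → T_P = 0.203532 ≈ 0.2035 kN.
Then T_Q = 0.417529 × 0.203532 = 0.08498 kN.

T_P = 0.2035 kN, T_Q = 0.08498 kN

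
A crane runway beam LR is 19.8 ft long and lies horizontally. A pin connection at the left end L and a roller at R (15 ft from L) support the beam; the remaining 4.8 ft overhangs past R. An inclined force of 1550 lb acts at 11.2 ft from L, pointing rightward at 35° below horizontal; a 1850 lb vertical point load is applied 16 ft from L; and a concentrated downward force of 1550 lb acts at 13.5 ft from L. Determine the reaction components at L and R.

Moments about L: R_y·15 − 1550·sin35°·11.2 − 1850·16 − 1550·13.5 = 0 → R_y = 60482.3/15 = 4032.15 ≈ 4032 lb.
ΣF_y = 0: L_y + 4032.15 − 1550·sin35° − 1850 − 1550 = 0 → L_y = 256.9 lb.
ΣF_x = 0: L_x + 1550·cos35° = 0 → L_x = -1270 lb.

L_x = -1270 lb, L_y = 256.9 lb, R_y = 4032 lb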